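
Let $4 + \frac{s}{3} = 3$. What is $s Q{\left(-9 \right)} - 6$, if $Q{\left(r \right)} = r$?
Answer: $21$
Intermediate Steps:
$s = -3$ ($s = -12 + 3 \cdot 3 = -12 + 9 = -3$)
$s Q{\left(-9 \right)} - 6 = \left(-3\right) \left(-9\right) - 6 = 27 - 6 = 21$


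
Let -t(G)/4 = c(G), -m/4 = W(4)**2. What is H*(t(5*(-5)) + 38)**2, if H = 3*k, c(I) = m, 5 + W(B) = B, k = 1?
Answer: 8748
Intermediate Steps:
W(B) = -5 + B
m = -4 (m = -4*(-5 + 4)**2 = -4*(-1)**2 = -4*1 = -4)
c(I) = -4
t(G) = 16 (t(G) = -4*(-4) = 16)
H = 3 (H = 3*1 = 3)
H*(t(5*(-5)) + 38)**2 = 3*(16 + 38)**2 = 3*54**2 = 3*2916 = 8748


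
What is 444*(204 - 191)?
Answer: 5772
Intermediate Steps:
444*(204 - 191) = 444*13 = 5772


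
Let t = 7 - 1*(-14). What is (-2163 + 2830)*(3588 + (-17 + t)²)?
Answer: 2403868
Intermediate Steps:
t = 21 (t = 7 + 14 = 21)
(-2163 + 2830)*(3588 + (-17 + t)²) = (-2163 + 2830)*(3588 + (-17 + 21)²) = 667*(3588 + 4²) = 667*(3588 + 16) = 667*3604 = 2403868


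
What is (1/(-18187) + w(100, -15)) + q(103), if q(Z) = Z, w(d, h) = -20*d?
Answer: -34500740/18187 ≈ -1897.0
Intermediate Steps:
(1/(-18187) + w(100, -15)) + q(103) = (1/(-18187) - 20*100) + 103 = (-1/18187 - 2000) + 103 = -36374001/18187 + 103 = -34500740/18187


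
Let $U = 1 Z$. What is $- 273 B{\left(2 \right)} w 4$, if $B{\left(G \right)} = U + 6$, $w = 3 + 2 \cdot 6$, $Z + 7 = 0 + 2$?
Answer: $-16380$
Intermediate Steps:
$Z = -5$ ($Z = -7 + \left(0 + 2\right) = -7 + 2 = -5$)
$w = 15$ ($w = 3 + 12 = 15$)
$U = -5$ ($U = 1 \left(-5\right) = -5$)
$B{\left(G \right)} = 1$ ($B{\left(G \right)} = -5 + 6 = 1$)
$- 273 B{\left(2 \right)} w 4 = - 273 \cdot 1 \cdot 15 \cdot 4 = - 273 \cdot 15 \cdot 4 = \left(-273\right) 60 = -16380$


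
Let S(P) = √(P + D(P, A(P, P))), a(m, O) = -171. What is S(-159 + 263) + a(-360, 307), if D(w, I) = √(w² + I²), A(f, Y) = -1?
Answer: -171 + √(104 + √10817) ≈ -156.58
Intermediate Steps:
D(w, I) = √(I² + w²)
S(P) = √(P + √(1 + P²)) (S(P) = √(P + √((-1)² + P²)) = √(P + √(1 + P²)))
S(-159 + 263) + a(-360, 307) = √((-159 + 263) + √(1 + (-159 + 263)²)) - 171 = √(104 + √(1 + 104²)) - 171 = √(104 + √(1 + 10816)) - 171 = √(104 + √10817) - 171 = -171 + √(104 + √10817)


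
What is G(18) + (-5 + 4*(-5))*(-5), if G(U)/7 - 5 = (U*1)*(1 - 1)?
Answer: 160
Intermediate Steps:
G(U) = 35 (G(U) = 35 + 7*((U*1)*(1 - 1)) = 35 + 7*(U*0) = 35 + 7*0 = 35 + 0 = 35)
G(18) + (-5 + 4*(-5))*(-5) = 35 + (-5 + 4*(-5))*(-5) = 35 + (-5 - 20)*(-5) = 35 - 25*(-5) = 35 + 125 = 160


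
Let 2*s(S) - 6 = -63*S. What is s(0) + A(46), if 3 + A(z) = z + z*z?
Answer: 2162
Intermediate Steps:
A(z) = -3 + z + z² (A(z) = -3 + (z + z*z) = -3 + (z + z²) = -3 + z + z²)
s(S) = 3 - 63*S/2 (s(S) = 3 + (-63*S)/2 = 3 - 63*S/2)
s(0) + A(46) = (3 - 63/2*0) + (-3 + 46 + 46²) = (3 + 0) + (-3 + 46 + 2116) = 3 + 2159 = 2162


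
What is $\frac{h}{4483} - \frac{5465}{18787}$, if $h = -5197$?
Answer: $- \frac{122135634}{84222121} \approx -1.4502$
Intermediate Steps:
$\frac{h}{4483} - \frac{5465}{18787} = - \frac{5197}{4483} - \frac{5465}{18787} = - \frac{122135634}{84222121}$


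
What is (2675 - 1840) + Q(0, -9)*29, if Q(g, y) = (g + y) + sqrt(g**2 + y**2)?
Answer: 835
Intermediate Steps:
Q(g, y) = g + y + sqrt(g**2 + y**2)
(2675 - 1840) + Q(0, -9)*29 = (2675 - 1840) + (0 - 9 + sqrt(0**2 + (-9)**2))*29 = 835 + (0 - 9 + sqrt(0 + 81))*29 = 835 + (0 - 9 + sqrt(81))*29 = 835 + (0 - 9 + 9)*29 = 835 + 0*29 = 835 + 0 = 835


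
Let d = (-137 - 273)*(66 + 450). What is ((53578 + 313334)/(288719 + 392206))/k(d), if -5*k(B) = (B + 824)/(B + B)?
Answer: -92409408/17082787 ≈ -5.4095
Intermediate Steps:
d = -211560 (d = -410*516 = -211560)
k(B) = -(824 + B)/(10*B) (k(B) = -(B + 824)/(5*(B + B)) = -(824 + B)/(5*(2*B)) = -(824 + B)*1/(2*B)/5 = -(824 + B)/(10*B))
((53578 + 313334)/(288719 + 392206))/k(d) = ((53578 + 313334)/(288719 + 392206))/(((⅒)*(-824 - 1*(-211560))/(-211560))) = (366912/680925)/(((⅒)*(-1/211560)*(-824 + 211560))) = (366912*(1/680925))/(((⅒)*(-1/211560)*210736)) = 17472/(32425*(-13171/132225)) = (17472/32425)*(-132225/13171) = -92409408/17082787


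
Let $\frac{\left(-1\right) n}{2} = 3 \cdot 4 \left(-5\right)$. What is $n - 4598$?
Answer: $-4478$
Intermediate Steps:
$n = 120$ ($n = - 2 \cdot 3 \cdot 4 \left(-5\right) = - 2 \cdot 12 \left(-5\right) = \left(-2\right) \left(-60\right) = 120$)
$n - 4598 = 120 - 4598 = -4478$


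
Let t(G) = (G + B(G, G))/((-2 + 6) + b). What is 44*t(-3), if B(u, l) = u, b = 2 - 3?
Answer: -88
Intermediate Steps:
b = -1
t(G) = 2*G/3 (t(G) = (G + G)/((-2 + 6) - 1) = (2*G)/(4 - 1) = (2*G)/3 = (2*G)*(1/3) = 2*G/3)
44*t(-3) = 44*((2/3)*(-3)) = 44*(-2) = -88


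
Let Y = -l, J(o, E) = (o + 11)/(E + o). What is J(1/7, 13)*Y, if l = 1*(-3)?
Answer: 117/46 ≈ 2.5435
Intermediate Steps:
l = -3
J(o, E) = (11 + o)/(E + o)
Y = 3 (Y = -1*(-3) = 3)
J(1/7, 13)*Y = ((11 + 1/7)/(13 + 1/7))*3 = ((11 + ⅐)/(13 + ⅐))*3 = ((78/7)/(92/7))*3 = ((7/92)*(78/7))*3 = (39/46)*3 = 117/46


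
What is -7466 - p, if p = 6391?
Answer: -13857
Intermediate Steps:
-7466 - p = -7466 - 1*6391 = -7466 - 6391 = -13857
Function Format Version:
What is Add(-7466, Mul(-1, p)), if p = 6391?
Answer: -13857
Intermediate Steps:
Add(-7466, Mul(-1, p)) = Add(-7466, Mul(-1, 6391)) = Add(-7466, -6391) = -13857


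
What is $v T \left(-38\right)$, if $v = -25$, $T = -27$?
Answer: $-25650$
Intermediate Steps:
$v T \left(-38\right) = \left(-25\right) \left(-27\right) \left(-38\right) = 675 \left(-38\right) = -25650$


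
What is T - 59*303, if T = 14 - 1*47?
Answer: -17910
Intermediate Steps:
T = -33 (T = 14 - 47 = -33)
T - 59*303 = -33 - 59*303 = -33 - 17877 = -17910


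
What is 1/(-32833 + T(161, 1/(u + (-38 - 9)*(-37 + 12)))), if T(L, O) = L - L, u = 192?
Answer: -1/32833 ≈ -3.0457e-5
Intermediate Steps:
T(L, O) = 0
1/(-32833 + T(161, 1/(u + (-38 - 9)*(-37 + 12)))) = 1/(-32833 + 0) = 1/(-32833) = -1/32833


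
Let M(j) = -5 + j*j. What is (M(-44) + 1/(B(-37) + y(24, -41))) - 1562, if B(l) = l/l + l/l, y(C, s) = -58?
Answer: 20663/56 ≈ 368.98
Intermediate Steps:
B(l) = 2 (B(l) = 1 + 1 = 2)
M(j) = -5 + j²
(M(-44) + 1/(B(-37) + y(24, -41))) - 1562 = ((-5 + (-44)²) + 1/(2 - 58)) - 1562 = ((-5 + 1936) + 1/(-56)) - 1562 = (1931 - 1/56) - 1562 = 108135/56 - 1562 = 20663/56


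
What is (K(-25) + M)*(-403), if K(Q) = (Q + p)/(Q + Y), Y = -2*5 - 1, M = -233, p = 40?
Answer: 1128803/12 ≈ 94067.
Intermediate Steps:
Y = -11 (Y = -10 - 1 = -11)
K(Q) = (40 + Q)/(-11 + Q) (K(Q) = (Q + 40)/(Q - 11) = (40 + Q)/(-11 + Q))
(K(-25) + M)*(-403) = ((40 - 25)/(-11 - 25) - 233)*(-403) = (15/(-36) - 233)*(-403) = (-1/36*15 - 233)*(-403) = (-5/12 - 233)*(-403) = -2801/12*(-403) = 1128803/12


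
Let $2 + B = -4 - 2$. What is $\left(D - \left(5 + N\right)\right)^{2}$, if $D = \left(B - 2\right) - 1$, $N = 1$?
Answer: $289$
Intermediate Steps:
$B = -8$ ($B = -2 - 6 = -8$)
$D = -11$ ($D = \left(-8 - 2\right) - 1 = -10 - 1 = -11$)
$\left(D - \left(5 + N\right)\right)^{2} = \left(-11 - 6\right)^{2} = \left(-17\right)^{2} = 289$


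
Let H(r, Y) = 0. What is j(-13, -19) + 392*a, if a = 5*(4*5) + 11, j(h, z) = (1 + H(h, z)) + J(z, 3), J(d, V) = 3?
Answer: 43516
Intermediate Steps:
j(h, z) = 4 (j(h, z) = (1 + 0) + 3 = 1 + 3 = 4)
a = 111 (a = 5*20 + 11 = 100 + 11 = 111)
j(-13, -19) + 392*a = 4 + 392*111 = 4 + 43512 = 43516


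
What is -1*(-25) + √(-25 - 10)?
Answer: 25 + I*√35 ≈ 25.0 + 5.9161*I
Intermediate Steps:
-1*(-25) + √(-25 - 10) = 25 + √(-35) = 25 + I*√35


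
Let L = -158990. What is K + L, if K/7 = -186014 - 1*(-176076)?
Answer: -228556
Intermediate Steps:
K = -69566 (K = 7*(-186014 - 1*(-176076)) = 7*(-186014 + 176076) = 7*(-9938) = -69566)
K + L = -69566 - 158990 = -228556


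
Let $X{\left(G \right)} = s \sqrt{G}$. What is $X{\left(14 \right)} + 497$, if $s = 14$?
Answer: $497 + 14 \sqrt{14} \approx 549.38$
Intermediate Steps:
$X{\left(G \right)} = 14 \sqrt{G}$
$X{\left(14 \right)} + 497 = 14 \sqrt{14} + 497 = 497 + 14 \sqrt{14}$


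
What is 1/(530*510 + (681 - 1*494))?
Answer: 1/270487 ≈ 3.6970e-6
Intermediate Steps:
1/(530*510 + (681 - 1*494)) = 1/(270300 + (681 - 494)) = 1/(270300 + 187) = 1/270487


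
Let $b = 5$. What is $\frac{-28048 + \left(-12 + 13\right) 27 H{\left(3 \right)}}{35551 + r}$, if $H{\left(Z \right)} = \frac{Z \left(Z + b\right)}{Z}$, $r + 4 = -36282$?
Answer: $\frac{568}{15} \approx 37.867$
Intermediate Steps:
$r = -36286$ ($r = -4 - 36282 = -36286$)
$H{\left(Z \right)} = 5 + Z$ ($H{\left(Z \right)} = \frac{Z \left(Z + 5\right)}{Z} = \frac{Z \left(5 + Z\right)}{Z} = 5 + Z$)
$\frac{-28048 + \left(-12 + 13\right) 27 H{\left(3 \right)}}{35551 + r} = \frac{-28048 + \left(-12 + 13\right) 27 \left(5 + 3\right)}{35551 - 36286} = \frac{-28048 + 1 \cdot 27 \cdot 8}{-735} = \left(-28048 + 27 \cdot 8\right) \left(- \frac{1}{735}\right) = \left(-28048 + 216\right) \left(- \frac{1}{735}\right) = \left(-27832\right) \left(- \frac{1}{735}\right) = \frac{568}{15}$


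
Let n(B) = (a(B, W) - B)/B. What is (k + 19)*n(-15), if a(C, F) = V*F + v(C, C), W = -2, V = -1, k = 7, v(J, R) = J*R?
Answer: -6292/15 ≈ -419.47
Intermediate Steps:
a(C, F) = C**2 - F (a(C, F) = -F + C*C = -F + C**2 = C**2 - F)
n(B) = (2 + B**2 - B)/B (n(B) = ((B**2 - 1*(-2)) - B)/B = ((B**2 + 2) - B)/B = ((2 + B**2) - B)/B = (2 + B**2 - B)/B)
(k + 19)*n(-15) = (7 + 19)*(-1 - 15 + 2/(-15)) = 26*(-1 - 15 + 2*(-1/15)) = 26*(-1 - 15 - 2/15) = 26*(-242/15) = -6292/15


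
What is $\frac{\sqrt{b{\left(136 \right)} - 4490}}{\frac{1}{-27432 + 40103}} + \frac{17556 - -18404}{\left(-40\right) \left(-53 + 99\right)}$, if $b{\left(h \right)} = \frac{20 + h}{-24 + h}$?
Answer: $- \frac{899}{46} + \frac{12671 i \sqrt{879767}}{14} \approx -19.543 + 8.4892 \cdot 10^{5} i$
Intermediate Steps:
$b{\left(h \right)} = \frac{20 + h}{-24 + h}$
$\frac{\sqrt{b{\left(136 \right)} - 4490}}{\frac{1}{-27432 + 40103}} + \frac{17556 - -18404}{\left(-40\right) \left(-53 + 99\right)} = \frac{\sqrt{\frac{20 + 136}{-24 + 136} - 4490}}{\frac{1}{-27432 + 40103}} + \frac{17556 - -18404}{\left(-40\right) \left(-53 + 99\right)} = \frac{\sqrt{\frac{1}{112} \cdot 156 - 4490}}{\frac{1}{12671}} + \frac{17556 + 18404}{\left(-40\right) 46} = \sqrt{\frac{1}{112} \cdot 156 - 4490} \frac{1}{\frac{1}{12671}} + \frac{35960}{-1840} = \sqrt{\frac{39}{28} - 4490} \cdot 12671 + 35960 \left(- \frac{1}{1840}\right) = \sqrt{- \frac{125681}{28}} \cdot 12671 - \frac{899}{46} = \frac{i \sqrt{879767}}{14} \cdot 12671 - \frac{899}{46} = \frac{12671 i \sqrt{879767}}{14} - \frac{899}{46} = - \frac{899}{46} + \frac{12671 i \sqrt{879767}}{14}$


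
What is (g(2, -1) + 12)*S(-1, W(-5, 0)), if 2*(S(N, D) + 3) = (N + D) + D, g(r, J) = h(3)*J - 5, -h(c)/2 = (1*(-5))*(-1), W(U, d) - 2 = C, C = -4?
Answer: -187/2 ≈ -93.500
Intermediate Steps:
W(U, d) = -2 (W(U, d) = 2 - 4 = -2)
h(c) = -10 (h(c) = -2*1*(-5)*(-1) = -(-10)*(-1) = -2*5 = -10)
g(r, J) = -5 - 10*J (g(r, J) = -10*J - 5 = -5 - 10*J)
S(N, D) = -3 + D + N/2 (S(N, D) = -3 + ((N + D) + D)/2 = -3 + ((D + N) + D)/2 = -3 + (N + 2*D)/2 = -3 + (D + N/2) = -3 + D + N/2)
(g(2, -1) + 12)*S(-1, W(-5, 0)) = ((-5 - 10*(-1)) + 12)*(-3 - 2 + (½)*(-1)) = ((-5 + 10) + 12)*(-3 - 2 - ½) = (5 + 12)*(-11/2) = 17*(-11/2) = -187/2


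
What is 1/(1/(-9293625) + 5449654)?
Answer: 9293625/50647040655749 ≈ 1.8350e-7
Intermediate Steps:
1/(1/(-9293625) + 5449654) = 1/(-1/9293625 + 5449654) = 1/(50647040655749/9293625) = 9293625/50647040655749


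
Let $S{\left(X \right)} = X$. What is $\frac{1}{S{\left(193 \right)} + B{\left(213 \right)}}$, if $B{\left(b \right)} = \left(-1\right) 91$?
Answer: $\frac{1}{102} \approx 0.0098039$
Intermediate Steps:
$B{\left(b \right)} = -91$
$\frac{1}{S{\left(193 \right)} + B{\left(213 \right)}} = \frac{1}{193 - 91} = \frac{1}{102}$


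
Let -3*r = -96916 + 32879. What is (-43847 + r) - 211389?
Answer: -701671/3 ≈ -2.3389e+5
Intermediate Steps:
r = 64037/3 (r = -(-96916 + 32879)/3 = -⅓*(-64037) = 64037/3 ≈ 21346.)
(-43847 + r) - 211389 = (-43847 + 64037/3) - 211389 = -67504/3 - 211389 = -701671/3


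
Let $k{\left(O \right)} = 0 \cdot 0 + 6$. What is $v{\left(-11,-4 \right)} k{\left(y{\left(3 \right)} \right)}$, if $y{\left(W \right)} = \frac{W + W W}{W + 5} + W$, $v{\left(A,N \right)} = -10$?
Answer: $-60$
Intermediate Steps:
$y{\left(W \right)} = W + \frac{W + W^{2}}{5 + W}$ ($y{\left(W \right)} = \frac{W + W^{2}}{5 + W} + W = W + \frac{W + W^{2}}{5 + W}$)
$k{\left(O \right)} = 6$ ($k{\left(O \right)} = 0 + 6 = 6$)
$v{\left(-11,-4 \right)} k{\left(y{\left(3 \right)} \right)} = \left(-10\right) 6 = -60$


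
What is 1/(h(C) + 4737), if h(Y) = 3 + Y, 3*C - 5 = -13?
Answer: 3/14212 ≈ 0.00021109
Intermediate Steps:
C = -8/3 (C = 5/3 + (⅓)*(-13) = 5/3 - 13/3 = -8/3 ≈ -2.6667)
1/(h(C) + 4737) = 1/((3 - 8/3) + 4737) = 1/(⅓ + 4737) = 1/(14212/3) = 3/14212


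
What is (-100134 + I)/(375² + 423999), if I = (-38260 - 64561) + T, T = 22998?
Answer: -179957/564624 ≈ -0.31872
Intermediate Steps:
I = -79823 (I = (-38260 - 64561) + 22998 = -102821 + 22998 = -79823)
(-100134 + I)/(375² + 423999) = (-100134 - 79823)/(375² + 423999) = -179957/(140625 + 423999) = -179957/564624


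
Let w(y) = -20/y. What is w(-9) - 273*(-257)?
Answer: 631469/9 ≈ 70163.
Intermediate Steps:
w(-9) - 273*(-257) = -20/(-9) - 273*(-257) = -20*(-⅑) + 70161 = 20/9 + 70161 = 631469/9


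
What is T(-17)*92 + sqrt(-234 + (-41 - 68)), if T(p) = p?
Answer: -1564 + 7*I*sqrt(7) ≈ -1564.0 + 18.52*I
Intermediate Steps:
T(-17)*92 + sqrt(-234 + (-41 - 68)) = -17*92 + sqrt(-234 + (-41 - 68)) = -1564 + sqrt(-234 - 109) = -1564 + sqrt(-343) = -1564 + 7*I*sqrt(7)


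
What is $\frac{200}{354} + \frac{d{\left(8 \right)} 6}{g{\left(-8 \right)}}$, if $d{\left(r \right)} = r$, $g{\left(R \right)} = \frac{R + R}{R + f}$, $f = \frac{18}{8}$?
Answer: $\frac{12613}{708} \approx 17.815$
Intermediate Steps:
$f = \frac{9}{4}$ ($f = 18 \cdot \frac{1}{8} = \frac{9}{4} \approx 2.25$)
$g{\left(R \right)} = \frac{2 R}{\frac{9}{4} + R}$ ($g{\left(R \right)} = \frac{R + R}{R + \frac{9}{4}} = \frac{2 R}{\frac{9}{4} + R}$)
$\frac{200}{354} + \frac{d{\left(8 \right)} 6}{g{\left(-8 \right)}} = \frac{200}{354} + \frac{8 \cdot 6}{8 \left(-8\right) \frac{1}{9 + 4 \left(-8\right)}} = 200 \cdot \frac{1}{354} + \frac{48}{8 \left(-8\right) \frac{1}{9 - 32}} = \frac{100}{177} + \frac{48}{8 \left(-8\right) \frac{1}{-23}} = \frac{100}{177} + \frac{48}{8 \left(-8\right) \left(- \frac{1}{23}\right)} = \frac{100}{177} + \frac{48}{\frac{64}{23}} = \frac{100}{177} + 48 \cdot \frac{23}{64} = \frac{100}{177} + \frac{69}{4} = \frac{12613}{708}$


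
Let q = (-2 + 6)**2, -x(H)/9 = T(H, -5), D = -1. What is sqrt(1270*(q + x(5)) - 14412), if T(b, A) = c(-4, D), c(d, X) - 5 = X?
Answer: 2*I*sqrt(9953) ≈ 199.53*I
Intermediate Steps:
c(d, X) = 5 + X
T(b, A) = 4 (T(b, A) = 5 - 1 = 4)
x(H) = -36 (x(H) = -9*4 = -36)
q = 16 (q = 4**2 = 16)
sqrt(1270*(q + x(5)) - 14412) = sqrt(1270*(16 - 36) - 14412) = sqrt(1270*(-20) - 14412) = sqrt(-25400 - 14412) = sqrt(-39812) = 2*I*sqrt(9953)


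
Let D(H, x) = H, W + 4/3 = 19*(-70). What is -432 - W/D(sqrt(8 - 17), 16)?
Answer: -432 - 3994*I/9 ≈ -432.0 - 443.78*I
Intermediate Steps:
W = -3994/3 (W = -4/3 + 19*(-70) = -4/3 - 1330 = -3994/3 ≈ -1331.3)
-432 - W/D(sqrt(8 - 17), 16) = -432 - (-3994)/(3*(sqrt(8 - 17))) = -432 - (-3994)/(3*(sqrt(-9))) = -432 - (-3994)/(3*(3*I)) = -432 - (-3994)*(-I/3)/3 = -432 - 3994*I/9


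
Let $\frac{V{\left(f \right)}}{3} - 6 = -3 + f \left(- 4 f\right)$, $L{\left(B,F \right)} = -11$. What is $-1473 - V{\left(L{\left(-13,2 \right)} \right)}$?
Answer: $-30$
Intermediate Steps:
$V{\left(f \right)} = 9 - 12 f^{2}$ ($V{\left(f \right)} = 18 + 3 \left(-3 + f \left(- 4 f\right)\right) = 18 + 3 \left(-3 - 4 f^{2}\right) = 18 - \left(9 + 12 f^{2}\right) = 9 - 12 f^{2}$)
$-1473 - V{\left(L{\left(-13,2 \right)} \right)} = -1473 - \left(9 - 12 \left(-11\right)^{2}\right) = -1473 - \left(9 - 1452\right) = -1473 - -1443 = -1473 + 1443 = -30$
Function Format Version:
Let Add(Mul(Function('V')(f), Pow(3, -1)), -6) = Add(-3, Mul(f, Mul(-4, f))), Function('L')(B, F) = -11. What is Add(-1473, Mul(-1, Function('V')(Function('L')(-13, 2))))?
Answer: -30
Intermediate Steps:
Function('V')(f) = Add(9, Mul(-12, Pow(f, 2))) (Function('V')(f) = Add(18, Mul(3, Add(-3, Mul(f, Mul(-4, f))))) = Add(18, Mul(3, Add(-3, Mul(-4, Pow(f, 2))))) = Add(18, Add(-9, Mul(-12, Pow(f, 2)))) = Add(9, Mul(-12, Pow(f, 2))))
Add(-1473, Mul(-1, Function('V')(Function('L')(-13, 2)))) = Add(-1473, Mul(-1, Add(9, Mul(-12, Pow(-11, 2))))) = Add(-1473, Mul(-1, Add(9, Mul(-12, 121)))) = Add(-1473, Mul(-1, Add(9, -1452))) = Add(-1473, Mul(-1, -1443)) = Add(-1473, 1443) = -30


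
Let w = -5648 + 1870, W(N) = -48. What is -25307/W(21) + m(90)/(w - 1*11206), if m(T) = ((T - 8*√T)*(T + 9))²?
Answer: -767651149/89904 + 5292540*√10/1873 ≈ 397.09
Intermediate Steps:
w = -3778
m(T) = (9 + T)²*(T - 8*√T)² (m(T) = ((T - 8*√T)*(9 + T))² = ((9 + T)*(T - 8*√T))² = (9 + T)²*(T - 8*√T)²)
-25307/W(21) + m(90)/(w - 1*11206) = -25307/(-48) + ((9 + 90)²*(-1*90 + 8*√90)²)/(-3778 - 1*11206) = -25307*(-1/48) + (99²*(-90 + 8*(3*√10))²)/(-3778 - 11206) = 25307/48 + (9801*(-90 + 24*√10)²)/(-14984) = 25307/48 + (9801*(-90 + 24*√10)²)*(-1/14984) = 25307/48 - 9801*(-90 + 24*√10)²/14984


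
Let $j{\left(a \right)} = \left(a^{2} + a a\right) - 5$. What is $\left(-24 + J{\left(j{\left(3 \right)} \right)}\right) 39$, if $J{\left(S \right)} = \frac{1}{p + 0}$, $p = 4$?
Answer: $- \frac{3705}{4} \approx -926.25$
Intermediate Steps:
$j{\left(a \right)} = -5 + 2 a^{2}$ ($j{\left(a \right)} = \left(a^{2} + a^{2}\right) - 5 = 2 a^{2} - 5 = -5 + 2 a^{2}$)
$J{\left(S \right)} = \frac{1}{4}$ ($J{\left(S \right)} = \frac{1}{4 + 0} = \frac{1}{4}$)
$\left(-24 + J{\left(j{\left(3 \right)} \right)}\right) 39 = \left(-24 + \frac{1}{4}\right) 39 = \left(- \frac{95}{4}\right) 39 = - \frac{3705}{4}$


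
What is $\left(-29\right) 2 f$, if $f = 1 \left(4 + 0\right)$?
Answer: $-232$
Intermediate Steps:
$f = 4$ ($f = 1 \cdot 4 = 4$)
$\left(-29\right) 2 f = \left(-29\right) 2 \cdot 4 = \left(-58\right) 4 = -232$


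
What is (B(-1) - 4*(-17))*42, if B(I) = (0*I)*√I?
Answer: 2856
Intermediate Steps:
B(I) = 0 (B(I) = 0*√I = 0)
(B(-1) - 4*(-17))*42 = (0 - 4*(-17))*42 = (0 + 68)*42 = 68*42 = 2856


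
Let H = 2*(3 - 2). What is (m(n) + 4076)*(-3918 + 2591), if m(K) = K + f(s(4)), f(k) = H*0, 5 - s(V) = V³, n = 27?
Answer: -5444681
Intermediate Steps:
H = 2 (H = 2*1 = 2)
s(V) = 5 - V³
f(k) = 0 (f(k) = 2*0 = 0)
m(K) = K (m(K) = K + 0 = K)
(m(n) + 4076)*(-3918 + 2591) = (27 + 4076)*(-3918 + 2591) = 4103*(-1327) = -5444681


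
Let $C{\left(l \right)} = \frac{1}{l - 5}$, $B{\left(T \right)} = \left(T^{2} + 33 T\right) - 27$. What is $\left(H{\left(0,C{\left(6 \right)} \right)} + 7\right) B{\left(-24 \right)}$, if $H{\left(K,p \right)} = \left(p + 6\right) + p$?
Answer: $-3645$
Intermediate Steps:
$B{\left(T \right)} = -27 + T^{2} + 33 T$
$C{\left(l \right)} = \frac{1}{-5 + l}$
$H{\left(K,p \right)} = 6 + 2 p$ ($H{\left(K,p \right)} = \left(6 + p\right) + p = 6 + 2 p$)
$\left(H{\left(0,C{\left(6 \right)} \right)} + 7\right) B{\left(-24 \right)} = \left(\left(6 + \frac{2}{-5 + 6}\right) + 7\right) \left(-27 + \left(-24\right)^{2} + 33 \left(-24\right)\right) = \left(\left(6 + \frac{2}{1}\right) + 7\right) \left(-27 + 576 - 792\right) = \left(\left(6 + 2 \cdot 1\right) + 7\right) \left(-243\right) = \left(\left(6 + 2\right) + 7\right) \left(-243\right) = \left(8 + 7\right) \left(-243\right) = 15 \left(-243\right) = -3645$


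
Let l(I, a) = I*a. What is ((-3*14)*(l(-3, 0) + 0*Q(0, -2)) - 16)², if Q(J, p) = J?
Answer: 256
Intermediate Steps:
((-3*14)*(l(-3, 0) + 0*Q(0, -2)) - 16)² = ((-3*14)*(-3*0 + 0*0) - 16)² = (-42*(0 + 0) - 16)² = (-42*0 - 16)² = (0 - 16)² = (-16)² = 256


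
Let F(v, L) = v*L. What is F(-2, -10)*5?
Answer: 100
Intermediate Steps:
F(v, L) = L*v
F(-2, -10)*5 = -10*(-2)*5 = 20*5 = 100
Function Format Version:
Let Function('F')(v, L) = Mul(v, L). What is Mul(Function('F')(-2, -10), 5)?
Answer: 100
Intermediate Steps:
Function('F')(v, L) = Mul(L, v)
Mul(Function('F')(-2, -10), 5) = Mul(Mul(-10, -2), 5) = Mul(20, 5) = 100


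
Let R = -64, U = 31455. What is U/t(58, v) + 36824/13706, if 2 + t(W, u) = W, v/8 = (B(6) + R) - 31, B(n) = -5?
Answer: 30941741/54824 ≈ 564.38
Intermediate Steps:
v = -800 (v = 8*((-5 - 64) - 31) = 8*(-69 - 31) = 8*(-100) = -800)
t(W, u) = -2 + W
U/t(58, v) + 36824/13706 = 31455/(-2 + 58) + 36824/13706 = 31455/56 + 36824*(1/13706) = 31455*(1/56) + 18412/6853 = 31455/56 + 18412/6853 = 30941741/54824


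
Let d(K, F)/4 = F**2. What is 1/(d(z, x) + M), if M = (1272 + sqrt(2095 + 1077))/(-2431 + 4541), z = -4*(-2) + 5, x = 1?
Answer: 5123080/23579943 - 1055*sqrt(793)/23579943 ≈ 0.21600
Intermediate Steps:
z = 13 (z = 8 + 5 = 13)
d(K, F) = 4*F**2
M = 636/1055 + sqrt(793)/1055 (M = (1272 + sqrt(3172))/2110 = (1272 + 2*sqrt(793))*(1/2110) = 636/1055 + sqrt(793)/1055 ≈ 0.62954)
1/(d(z, x) + M) = 1/(4*1**2 + (636/1055 + sqrt(793)/1055)) = 1/(4*1 + (636/1055 + sqrt(793)/1055)) = 1/(4 + (636/1055 + sqrt(793)/1055)) = 1/(4856/1055 + sqrt(793)/1055)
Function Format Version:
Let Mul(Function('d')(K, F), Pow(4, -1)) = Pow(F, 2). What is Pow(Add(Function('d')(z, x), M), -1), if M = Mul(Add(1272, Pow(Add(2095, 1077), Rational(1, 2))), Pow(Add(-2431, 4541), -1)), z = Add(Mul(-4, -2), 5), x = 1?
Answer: Add(Rational(5123080, 23579943), Mul(Rational(-1055, 23579943), Pow(793, Rational(1, 2)))) ≈ 0.21600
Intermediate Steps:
z = 13 (z = Add(8, 5) = 13)
Function('d')(K, F) = Mul(4, Pow(F, 2))
M = Add(Rational(636, 1055), Mul(Rational(1, 1055), Pow(793, Rational(1, 2)))) (M = Mul(Add(1272, Pow(3172, Rational(1, 2))), Pow(2110, -1)) = Mul(Add(1272, Mul(2, Pow(793, Rational(1, 2)))), Rational(1, 2110)) = Add(Rational(636, 1055), Mul(Rational(1, 1055), Pow(793, Rational(1, 2)))) ≈ 0.62954)
Pow(Add(Function('d')(z, x), M), -1) = Pow(Add(Mul(4, Pow(1, 2)), Add(Rational(636, 1055), Mul(Rational(1, 1055), Pow(793, Rational(1, 2))))), -1) = Pow(Add(Mul(4, 1), Add(Rational(636, 1055), Mul(Rational(1, 1055), Pow(793, Rational(1, 2))))), -1) = Pow(Add(4, Add(Rational(636, 1055), Mul(Rational(1, 1055), Pow(793, Rational(1, 2))))), -1) = Pow(Add(Rational(4856, 1055), Mul(Rational(1, 1055), Pow(793, Rational(1, 2)))), -1)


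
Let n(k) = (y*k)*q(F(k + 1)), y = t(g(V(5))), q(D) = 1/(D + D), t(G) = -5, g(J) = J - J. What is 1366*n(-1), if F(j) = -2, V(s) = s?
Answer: -3415/2 ≈ -1707.5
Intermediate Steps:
g(J) = 0
q(D) = 1/(2*D)
y = -5
n(k) = 5*k/4 (n(k) = (-5*k)*((1/2)/(-2)) = (-5*k)*((1/2)*(-1/2)) = -5*k*(-1/4) = 5*k/4)
1366*n(-1) = 1366*((5/4)*(-1)) = 1366*(-5/4) = -3415/2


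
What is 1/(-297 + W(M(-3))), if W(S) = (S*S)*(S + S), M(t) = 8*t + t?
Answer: -1/39663 ≈ -2.5212e-5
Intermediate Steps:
M(t) = 9*t
W(S) = 2*S³ (W(S) = S²*(2*S) = 2*S³)
1/(-297 + W(M(-3))) = 1/(-297 + 2*(9*(-3))³) = 1/(-297 + 2*(-27)³) = 1/(-297 + 2*(-19683)) = 1/(-297 - 39366) = 1/(-39663) = -1/39663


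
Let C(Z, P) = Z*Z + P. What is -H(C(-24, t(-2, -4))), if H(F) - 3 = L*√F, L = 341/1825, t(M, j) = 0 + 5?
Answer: -3 - 341*√581/1825 ≈ -7.5038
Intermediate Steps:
t(M, j) = 5
L = 341/1825 (L = 341*(1/1825) = 341/1825 ≈ 0.18685)
C(Z, P) = P + Z² (C(Z, P) = Z² + P = P + Z²)
H(F) = 3 + 341*√F/1825
-H(C(-24, t(-2, -4))) = -(3 + 341*√(5 + (-24)²)/1825) = -(3 + 341*√(5 + 576)/1825) = -(3 + 341*√581/1825) = -3 - 341*√581/1825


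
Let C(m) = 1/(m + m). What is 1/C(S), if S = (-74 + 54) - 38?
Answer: -116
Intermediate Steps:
S = -58 (S = -20 - 38 = -58)
C(m) = 1/(2*m)
1/C(S) = 1/((½)/(-58)) = 1/((½)*(-1/58)) = 1/(-1/116) = -116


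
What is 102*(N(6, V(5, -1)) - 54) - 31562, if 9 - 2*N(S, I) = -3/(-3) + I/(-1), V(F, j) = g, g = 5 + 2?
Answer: -36305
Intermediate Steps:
g = 7
V(F, j) = 7
N(S, I) = 4 + I/2 (N(S, I) = 9/2 - (-3/(-3) + I/(-1))/2 = 9/2 - (-3*(-⅓) + I*(-1))/2 = 9/2 - (1 - I)/2 = 9/2 + (-½ + I/2) = 4 + I/2)
102*(N(6, V(5, -1)) - 54) - 31562 = 102*((4 + (½)*7) - 54) - 31562 = 102*((4 + 7/2) - 54) - 31562 = 102*(15/2 - 54) - 31562 = 102*(-93/2) - 31562 = -4743 - 31562 = -36305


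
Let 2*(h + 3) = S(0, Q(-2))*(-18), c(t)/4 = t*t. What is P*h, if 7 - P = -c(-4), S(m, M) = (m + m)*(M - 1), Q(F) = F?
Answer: -213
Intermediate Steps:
c(t) = 4*t² (c(t) = 4*(t*t) = 4*t²)
S(m, M) = 2*m*(-1 + M) (S(m, M) = (2*m)*(-1 + M) = 2*m*(-1 + M))
P = 71 (P = 7 - (-1)*4*(-4)² = 7 - (-1)*4*16 = 7 - (-1)*64 = 7 - 1*(-64) = 7 + 64 = 71)
h = -3 (h = -3 + ((2*0*(-1 - 2))*(-18))/2 = -3 + ((2*0*(-3))*(-18))/2 = -3 + (0*(-18))/2 = -3 + (½)*0 = -3 + 0 = -3)
P*h = 71*(-3) = -213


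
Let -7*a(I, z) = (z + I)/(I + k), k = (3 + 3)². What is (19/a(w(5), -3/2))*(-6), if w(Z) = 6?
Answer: 7448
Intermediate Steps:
k = 36 (k = 6² = 36)
a(I, z) = -(I + z)/(7*(36 + I)) (a(I, z) = -(z + I)/(7*(I + 36)) = -(I + z)/(7*(36 + I)))
(19/a(w(5), -3/2))*(-6) = (19/(((-1*6 - (-3)/2)/(7*(36 + 6)))))*(-6) = (19/(((⅐)*(-6 - (-3)/2)/42)))*(-6) = (19/(((⅐)*(1/42)*(-6 - 1*(-3/2)))))*(-6) = (19/(((⅐)*(1/42)*(-6 + 3/2))))*(-6) = (19/(((⅐)*(1/42)*(-9/2))))*(-6) = (19/(-3/196))*(-6) = (19*(-196/3))*(-6) = -3724/3*(-6) = 7448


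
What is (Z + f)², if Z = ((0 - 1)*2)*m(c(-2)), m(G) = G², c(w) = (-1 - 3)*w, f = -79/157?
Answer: 407030625/24649 ≈ 16513.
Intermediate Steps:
f = -79/157 (f = -79*1/157 = -79/157 ≈ -0.50318)
c(w) = -4*w
Z = -128 (Z = ((0 - 1)*2)*(-4*(-2))² = -1*2*8² = -2*64 = -128)
(Z + f)² = (-128 - 79/157)² = (-20175/157)² = 407030625/24649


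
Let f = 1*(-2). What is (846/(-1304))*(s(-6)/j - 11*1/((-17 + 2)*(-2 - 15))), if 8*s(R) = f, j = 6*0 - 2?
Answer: -23547/443360 ≈ -0.053110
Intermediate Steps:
f = -2
j = -2 (j = 0 - 2 = -2)
s(R) = -¼ (s(R) = (⅛)*(-2) = -¼)
(846/(-1304))*(s(-6)/j - 11*1/((-17 + 2)*(-2 - 15))) = (846/(-1304))*(-¼/(-2) - 11*1/((-17 + 2)*(-2 - 15))) = (846*(-1/1304))*(-¼*(-½) - 11/((-15*(-17)))) = -423*(⅛ - 11/255)/652 = -423/652*167/2040 = -23547/443360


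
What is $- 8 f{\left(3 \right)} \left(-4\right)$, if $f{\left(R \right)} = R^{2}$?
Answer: $288$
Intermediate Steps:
$- 8 f{\left(3 \right)} \left(-4\right) = - 8 \cdot 3^{2} \left(-4\right) = \left(-8\right) 9 \left(-4\right) = \left(-72\right) \left(-4\right) = 288$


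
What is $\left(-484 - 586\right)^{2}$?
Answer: $1144900$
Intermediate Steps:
$\left(-484 - 586\right)^{2} = \left(-1070\right)^{2} = 1144900$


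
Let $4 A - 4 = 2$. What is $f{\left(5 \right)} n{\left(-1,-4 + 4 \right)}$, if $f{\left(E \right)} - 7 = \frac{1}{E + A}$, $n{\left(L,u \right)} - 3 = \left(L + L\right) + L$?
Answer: $0$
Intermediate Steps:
$A = \frac{3}{2}$ ($A = 1 + \frac{1}{4} \cdot 2 = 1 + \frac{1}{2} = \frac{3}{2} \approx 1.5$)
$n{\left(L,u \right)} = 3 + 3 L$ ($n{\left(L,u \right)} = 3 + \left(\left(L + L\right) + L\right) = 3 + \left(2 L + L\right) = 3 + 3 L$)
$f{\left(E \right)} = 7 + \frac{1}{\frac{3}{2} + E}$ ($f{\left(E \right)} = 7 + \frac{1}{E + \frac{3}{2}} = 7 + \frac{1}{\frac{3}{2} + E}$)
$f{\left(5 \right)} n{\left(-1,-4 + 4 \right)} = \frac{23 + 14 \cdot 5}{3 + 2 \cdot 5} \left(3 + 3 \left(-1\right)\right) = \frac{23 + 70}{3 + 10} \left(3 - 3\right) = \frac{1}{13} \cdot 93 \cdot 0 = \frac{93}{13} \cdot 0 = 0$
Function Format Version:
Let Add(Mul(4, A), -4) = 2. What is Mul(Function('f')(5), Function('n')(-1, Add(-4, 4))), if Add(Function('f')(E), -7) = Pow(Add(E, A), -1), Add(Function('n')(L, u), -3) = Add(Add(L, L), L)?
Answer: 0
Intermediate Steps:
A = Rational(3, 2) (A = Add(1, Mul(Rational(1, 4), 2)) = Add(1, Rational(1, 2)) = Rational(3, 2) ≈ 1.5000)
Function('n')(L, u) = Add(3, Mul(3, L)) (Function('n')(L, u) = Add(3, Add(Add(L, L), L)) = Add(3, Add(Mul(2, L), L)) = Add(3, Mul(3, L)))
Function('f')(E) = Add(7, Pow(Add(Rational(3, 2), E), -1)) (Function('f')(E) = Add(7, Pow(Add(E, Rational(3, 2)), -1)) = Add(7, Pow(Add(Rational(3, 2), E), -1)))
Mul(Function('f')(5), Function('n')(-1, Add(-4, 4))) = Mul(Mul(Pow(Add(3, Mul(2, 5)), -1), Add(23, Mul(14, 5))), Add(3, Mul(3, -1))) = Mul(Mul(Pow(Add(3, 10), -1), Add(23, 70)), Add(3, -3)) = Mul(Mul(Pow(13, -1), 93), 0) = Mul(Mul(Rational(1, 13), 93), 0) = Mul(Rational(93, 13), 0) = 0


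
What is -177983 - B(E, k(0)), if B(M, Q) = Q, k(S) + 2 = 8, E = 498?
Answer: -177989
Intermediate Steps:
k(S) = 6 (k(S) = -2 + 8 = 6)
-177983 - B(E, k(0)) = -177983 - 1*6 = -177983 - 6 = -177989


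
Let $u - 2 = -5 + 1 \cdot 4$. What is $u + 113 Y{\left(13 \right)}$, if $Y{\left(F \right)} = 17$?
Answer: $1922$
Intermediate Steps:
$u = 1$ ($u = 2 + \left(-5 + 1 \cdot 4\right) = 2 + \left(-5 + 4\right) = 2 - 1 = 1$)
$u + 113 Y{\left(13 \right)} = 1 + 113 \cdot 17 = 1 + 1921 = 1922$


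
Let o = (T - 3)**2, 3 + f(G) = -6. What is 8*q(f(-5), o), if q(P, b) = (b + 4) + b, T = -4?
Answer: 816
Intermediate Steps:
f(G) = -9 (f(G) = -3 - 6 = -9)
o = 49 (o = (-4 - 3)**2 = (-7)**2 = 49)
q(P, b) = 4 + 2*b (q(P, b) = (4 + b) + b = 4 + 2*b)
8*q(f(-5), o) = 8*(4 + 2*49) = 8*(4 + 98) = 8*102 = 816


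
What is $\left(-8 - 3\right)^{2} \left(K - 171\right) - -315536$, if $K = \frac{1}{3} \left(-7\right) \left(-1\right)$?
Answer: $\frac{885382}{3} \approx 2.9513 \cdot 10^{5}$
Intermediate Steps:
$K = \frac{7}{3}$ ($K = \frac{1}{3} \left(-7\right) \left(-1\right) = \left(- \frac{7}{3}\right) \left(-1\right) = \frac{7}{3} \approx 2.3333$)
$\left(-8 - 3\right)^{2} \left(K - 171\right) - -315536 = \left(-8 - 3\right)^{2} \left(\frac{7}{3} - 171\right) - -315536 = \left(-11\right)^{2} \left(- \frac{506}{3}\right) + 315536 = 121 \left(- \frac{506}{3}\right) + 315536 = - \frac{61226}{3} + 315536 = \frac{885382}{3}$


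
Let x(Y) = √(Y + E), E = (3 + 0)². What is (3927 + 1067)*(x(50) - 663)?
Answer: -3311022 + 4994*√59 ≈ -3.2727e+6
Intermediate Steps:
E = 9 (E = 3² = 9)
x(Y) = √(9 + Y) (x(Y) = √(Y + 9) = √(9 + Y))
(3927 + 1067)*(x(50) - 663) = (3927 + 1067)*(√(9 + 50) - 663) = 4994*(√59 - 663) = 4994*(-663 + √59) = -3311022 + 4994*√59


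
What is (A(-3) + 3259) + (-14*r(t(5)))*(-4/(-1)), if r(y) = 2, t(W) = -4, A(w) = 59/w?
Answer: 9382/3 ≈ 3127.3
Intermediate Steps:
(A(-3) + 3259) + (-14*r(t(5)))*(-4/(-1)) = (59/(-3) + 3259) + (-14*2)*(-4/(-1)) = (59*(-1/3) + 3259) - (-112)*(-1) = (-59/3 + 3259) - 28*4 = 9718/3 - 112 = 9382/3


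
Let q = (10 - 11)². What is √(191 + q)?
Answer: 8*√3 ≈ 13.856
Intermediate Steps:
q = 1 (q = (-1)² = 1)
√(191 + q) = √(191 + 1) = √192 = 8*√3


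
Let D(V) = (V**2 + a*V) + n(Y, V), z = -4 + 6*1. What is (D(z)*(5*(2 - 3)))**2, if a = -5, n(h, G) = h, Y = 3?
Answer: 225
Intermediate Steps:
z = 2 (z = -4 + 6 = 2)
D(V) = 3 + V**2 - 5*V (D(V) = (V**2 - 5*V) + 3 = 3 + V**2 - 5*V)
(D(z)*(5*(2 - 3)))**2 = ((3 + 2**2 - 5*2)*(5*(2 - 3)))**2 = ((3 + 4 - 10)*(5*(-1)))**2 = (-3*(-5))**2 = 15**2 = 225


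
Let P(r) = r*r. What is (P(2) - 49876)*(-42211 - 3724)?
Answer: 2290870320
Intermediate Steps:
P(r) = r²
(P(2) - 49876)*(-42211 - 3724) = (2² - 49876)*(-42211 - 3724) = (4 - 49876)*(-45935) = -49872*(-45935) = 2290870320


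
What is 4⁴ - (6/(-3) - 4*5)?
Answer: 278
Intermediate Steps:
4⁴ - (6/(-3) - 4*5) = 256 - (6*(-⅓) - 20) = 256 - (-2 - 20) = 256 - 1*(-22) = 256 + 22 = 278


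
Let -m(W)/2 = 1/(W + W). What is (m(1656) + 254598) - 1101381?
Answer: -1402272649/1656 ≈ -8.4678e+5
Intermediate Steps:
m(W) = -1/W (m(W) = -2/(W + W) = -2*1/(2*W) = -1/W)
(m(1656) + 254598) - 1101381 = (-1/1656 + 254598) - 1101381 = 421614287/1656 - 1101381 = -1402272649/1656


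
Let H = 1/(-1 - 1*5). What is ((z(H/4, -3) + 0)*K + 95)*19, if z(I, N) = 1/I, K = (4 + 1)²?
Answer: -9595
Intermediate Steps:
H = -⅙ (H = 1/(-1 - 5) = 1/(-6) = -⅙ ≈ -0.16667)
K = 25 (K = 5² = 25)
((z(H/4, -3) + 0)*K + 95)*19 = ((1/(-⅙/4) + 0)*25 + 95)*19 = ((1/(-⅙*¼) + 0)*25 + 95)*19 = ((1/(-1/24) + 0)*25 + 95)*19 = ((-24 + 0)*25 + 95)*19 = (-24*25 + 95)*19 = (-600 + 95)*19 = -505*19 = -9595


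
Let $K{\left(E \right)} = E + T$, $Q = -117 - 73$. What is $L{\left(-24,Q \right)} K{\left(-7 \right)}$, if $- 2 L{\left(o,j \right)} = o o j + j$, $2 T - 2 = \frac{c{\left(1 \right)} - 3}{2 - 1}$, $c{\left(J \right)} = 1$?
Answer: $-383705$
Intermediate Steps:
$T = 0$ ($T = 1 + \frac{\left(1 - 3\right) \frac{1}{2 - 1}}{2} = 1 + \frac{\left(-2\right) 1^{-1}}{2} = 1 + \frac{\left(-2\right) 1}{2} = 1 + \frac{1}{2} \left(-2\right) = 1 - 1 = 0$)
$Q = -190$ ($Q = -117 - 73 = -190$)
$K{\left(E \right)} = E$ ($K{\left(E \right)} = E + 0 = E$)
$L{\left(o,j \right)} = - \frac{j}{2} - \frac{j o^{2}}{2}$ ($L{\left(o,j \right)} = - \frac{o o j + j}{2} = - \frac{o^{2} j + j}{2} = - \frac{j o^{2} + j}{2} = - \frac{j + j o^{2}}{2} = - \frac{j}{2} - \frac{j o^{2}}{2}$)
$L{\left(-24,Q \right)} K{\left(-7 \right)} = \left(- \frac{1}{2}\right) \left(-190\right) \left(1 + \left(-24\right)^{2}\right) \left(-7\right) = \left(- \frac{1}{2}\right) \left(-190\right) \left(1 + 576\right) \left(-7\right) = \left(- \frac{1}{2}\right) \left(-190\right) 577 \left(-7\right) = 54815 \left(-7\right) = -383705$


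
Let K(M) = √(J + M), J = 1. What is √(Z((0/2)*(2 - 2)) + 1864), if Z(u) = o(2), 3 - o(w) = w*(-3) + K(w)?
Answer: √(1873 - √3) ≈ 43.258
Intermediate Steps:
K(M) = √(1 + M)
o(w) = 3 - √(1 + w) + 3*w (o(w) = 3 - (w*(-3) + √(1 + w)) = 3 - (-3*w + √(1 + w)) = 3 - (√(1 + w) - 3*w) = 3 + (-√(1 + w) + 3*w) = 3 - √(1 + w) + 3*w)
Z(u) = 9 - √3 (Z(u) = 3 - √(1 + 2) + 3*2 = 3 - √3 + 6 = 9 - √3)
√(Z((0/2)*(2 - 2)) + 1864) = √((9 - √3) + 1864) = √(1873 - √3)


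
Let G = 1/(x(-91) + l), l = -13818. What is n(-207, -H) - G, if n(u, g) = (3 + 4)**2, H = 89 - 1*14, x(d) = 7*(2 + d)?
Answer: 707610/14441 ≈ 49.000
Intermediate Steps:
x(d) = 14 + 7*d
H = 75 (H = 89 - 14 = 75)
n(u, g) = 49 (n(u, g) = 7**2 = 49)
G = -1/14441 (G = 1/((14 + 7*(-91)) - 13818) = 1/((14 - 637) - 13818) = 1/(-623 - 13818) = 1/(-14441) = -1/14441 ≈ -6.9247e-5)
n(-207, -H) - G = 49 - 1*(-1/14441) = 49 + 1/14441 = 707610/14441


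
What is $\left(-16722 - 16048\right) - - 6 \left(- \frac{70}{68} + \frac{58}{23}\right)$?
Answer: $- \frac{12809569}{391} \approx -32761.0$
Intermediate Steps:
$\left(-16722 - 16048\right) - - 6 \left(- \frac{70}{68} + \frac{58}{23}\right) = \left(-16722 - 16048\right) - - 6 \left(\left(-70\right) \frac{1}{68} + 58 \cdot \frac{1}{23}\right) = -32770 - - 6 \left(- \frac{35}{34} + \frac{58}{23}\right) = -32770 - \left(-6\right) \frac{1167}{782} = -32770 - - \frac{3501}{391} = -32770 + \frac{3501}{391} = - \frac{12809569}{391}$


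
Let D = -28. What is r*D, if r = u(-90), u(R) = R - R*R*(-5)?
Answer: -1131480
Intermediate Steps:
u(R) = R + 5*R**2 (u(R) = R - R**2*(-5) = R - (-5)*R**2 = R + 5*R**2)
r = 40410 (r = -90*(1 + 5*(-90)) = -90*(1 - 450) = -90*(-449) = 40410)
r*D = 40410*(-28) = -1131480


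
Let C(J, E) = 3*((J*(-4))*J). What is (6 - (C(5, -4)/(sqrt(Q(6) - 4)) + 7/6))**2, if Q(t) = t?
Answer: 1620841/36 + 1450*sqrt(2) ≈ 47074.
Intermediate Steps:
C(J, E) = -12*J**2 (C(J, E) = 3*((-4*J)*J) = 3*(-4*J**2) = -12*J**2)
(6 - (C(5, -4)/(sqrt(Q(6) - 4)) + 7/6))**2 = (6 - ((-12*5**2)/(sqrt(6 - 4)) + 7/6))**2 = (6 - ((-12*25)/(sqrt(2)) + 7*(1/6)))**2 = (6 - (-150*sqrt(2) + 7/6))**2 = (6 - (7/6 - 150*sqrt(2)))**2 = (6 + (-7/6 + 150*sqrt(2)))**2 = (29/6 + 150*sqrt(2))**2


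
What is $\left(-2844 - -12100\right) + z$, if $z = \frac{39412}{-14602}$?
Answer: $\frac{67558350}{7301} \approx 9253.3$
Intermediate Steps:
$z = - \frac{19706}{7301}$ ($z = 39412 \left(- \frac{1}{14602}\right) = - \frac{19706}{7301} \approx -2.6991$)
$\left(-2844 - -12100\right) + z = \left(-2844 - -12100\right) - \frac{19706}{7301} = \left(-2844 + 12100\right) - \frac{19706}{7301} = 9256 - \frac{19706}{7301} = \frac{67558350}{7301}$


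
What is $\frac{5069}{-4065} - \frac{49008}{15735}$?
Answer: $- \frac{18598549}{4264185} \approx -4.3616$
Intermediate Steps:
$\frac{5069}{-4065} - \frac{49008}{15735} = 5069 \left(- \frac{1}{4065}\right) - \frac{16336}{5245} = - \frac{5069}{4065} - \frac{16336}{5245} = - \frac{18598549}{4264185}$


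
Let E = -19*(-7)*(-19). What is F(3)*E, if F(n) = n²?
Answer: -22743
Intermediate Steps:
E = -2527 (E = 133*(-19) = -2527)
F(3)*E = 3²*(-2527) = 9*(-2527) = -22743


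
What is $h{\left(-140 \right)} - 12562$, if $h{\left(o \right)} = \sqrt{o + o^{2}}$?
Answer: $-12562 + 2 \sqrt{4865} \approx -12423.0$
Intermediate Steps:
$h{\left(-140 \right)} - 12562 = \sqrt{- 140 \left(1 - 140\right)} - 12562 = \sqrt{\left(-140\right) \left(-139\right)} - 12562 = \sqrt{19460} - 12562 = 2 \sqrt{4865} - 12562 = -12562 + 2 \sqrt{4865}$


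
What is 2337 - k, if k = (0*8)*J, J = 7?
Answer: 2337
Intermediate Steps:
k = 0 (k = (0*8)*7 = 0*7 = 0)
2337 - k = 2337 - 1*0 = 2337 + 0 = 2337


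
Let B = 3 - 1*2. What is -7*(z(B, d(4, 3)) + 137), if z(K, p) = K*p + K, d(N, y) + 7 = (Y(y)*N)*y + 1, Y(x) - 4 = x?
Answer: -1512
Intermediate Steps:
Y(x) = 4 + x
d(N, y) = -6 + N*y*(4 + y) (d(N, y) = -7 + (((4 + y)*N)*y + 1) = -7 + ((N*(4 + y))*y + 1) = -7 + (N*y*(4 + y) + 1) = -7 + (1 + N*y*(4 + y)) = -6 + N*y*(4 + y))
B = 1 (B = 3 - 2 = 1)
z(K, p) = K + K*p
-7*(z(B, d(4, 3)) + 137) = -7*(1*(1 + (-6 + 4*3*(4 + 3))) + 137) = -7*(1*(1 + (-6 + 4*3*7)) + 137) = -7*(1*(1 + (-6 + 84)) + 137) = -7*(1*(1 + 78) + 137) = -7*(1*79 + 137) = -7*(79 + 137) = -7*216 = -1512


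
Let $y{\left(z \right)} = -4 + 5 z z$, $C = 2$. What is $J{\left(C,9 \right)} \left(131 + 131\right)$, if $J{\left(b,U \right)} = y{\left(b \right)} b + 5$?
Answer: $9694$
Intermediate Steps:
$y{\left(z \right)} = -4 + 5 z^{2}$
$J{\left(b,U \right)} = 5 + b \left(-4 + 5 b^{2}\right)$ ($J{\left(b,U \right)} = \left(-4 + 5 b^{2}\right) b + 5 = b \left(-4 + 5 b^{2}\right) + 5 = 5 + b \left(-4 + 5 b^{2}\right)$)
$J{\left(C,9 \right)} \left(131 + 131\right) = \left(5 + 2 \left(-4 + 5 \cdot 2^{2}\right)\right) \left(131 + 131\right) = \left(5 + 2 \left(-4 + 5 \cdot 4\right)\right) 262 = \left(5 + 2 \left(-4 + 20\right)\right) 262 = \left(5 + 2 \cdot 16\right) 262 = \left(5 + 32\right) 262 = 37 \cdot 262 = 9694$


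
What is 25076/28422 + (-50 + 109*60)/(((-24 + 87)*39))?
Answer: 13670584/3879603 ≈ 3.5237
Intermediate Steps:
25076/28422 + (-50 + 109*60)/(((-24 + 87)*39)) = 25076*(1/28422) + (-50 + 6540)/((63*39)) = 12538/14211 + 6490/2457 = 13670584/3879603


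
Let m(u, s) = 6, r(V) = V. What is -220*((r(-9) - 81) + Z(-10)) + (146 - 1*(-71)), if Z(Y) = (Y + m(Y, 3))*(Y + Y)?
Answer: 2417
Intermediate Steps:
Z(Y) = 2*Y*(6 + Y) (Z(Y) = (Y + 6)*(Y + Y) = (6 + Y)*(2*Y) = 2*Y*(6 + Y))
-220*((r(-9) - 81) + Z(-10)) + (146 - 1*(-71)) = -220*((-9 - 81) + 2*(-10)*(6 - 10)) + (146 - 1*(-71)) = -220*(-90 + 2*(-10)*(-4)) + (146 + 71) = -220*(-90 + 80) + 217 = -220*(-10) + 217 = 2200 + 217 = 2417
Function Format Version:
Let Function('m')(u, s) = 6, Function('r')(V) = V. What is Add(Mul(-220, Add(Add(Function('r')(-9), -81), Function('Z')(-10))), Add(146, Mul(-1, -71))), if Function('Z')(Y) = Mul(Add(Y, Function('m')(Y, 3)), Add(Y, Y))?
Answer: 2417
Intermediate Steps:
Function('Z')(Y) = Mul(2, Y, Add(6, Y)) (Function('Z')(Y) = Mul(Add(Y, 6), Add(Y, Y)) = Mul(Add(6, Y), Mul(2, Y)) = Mul(2, Y, Add(6, Y)))
Add(Mul(-220, Add(Add(Function('r')(-9), -81), Function('Z')(-10))), Add(146, Mul(-1, -71))) = Add(Mul(-220, Add(Add(-9, -81), Mul(2, -10, Add(6, -10)))), Add(146, Mul(-1, -71))) = Add(Mul(-220, Add(-90, Mul(2, -10, -4))), Add(146, 71)) = Add(Mul(-220, Add(-90, 80)), 217) = Add(Mul(-220, -10), 217) = Add(2200, 217) = 2417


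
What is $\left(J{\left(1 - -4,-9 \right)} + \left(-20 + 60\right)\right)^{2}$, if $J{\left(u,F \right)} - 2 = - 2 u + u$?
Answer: $1369$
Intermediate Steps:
$J{\left(u,F \right)} = 2 - u$ ($J{\left(u,F \right)} = 2 + \left(- 2 u + u\right) = 2 - u$)
$\left(J{\left(1 - -4,-9 \right)} + \left(-20 + 60\right)\right)^{2} = \left(\left(2 - \left(1 - -4\right)\right) + \left(-20 + 60\right)\right)^{2} = \left(\left(2 - \left(1 + 4\right)\right) + 40\right)^{2} = \left(\left(2 - 5\right) + 40\right)^{2} = \left(-3 + 40\right)^{2} = 37^{2} = 1369$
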